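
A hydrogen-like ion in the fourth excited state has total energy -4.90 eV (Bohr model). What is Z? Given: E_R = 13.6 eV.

3

E_n = −E_R Z²/n² ⇒ Z² = −E_n n²/E_R = 4.90 × 5² / 13.6 ≈ 9.01
Z = 3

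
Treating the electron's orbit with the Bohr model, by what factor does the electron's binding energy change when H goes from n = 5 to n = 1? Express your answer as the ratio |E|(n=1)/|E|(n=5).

25

|E| ∝ Z^2 · n^-2; with Z fixed, |E| ∝ n^-2.
|E|(n=1)/|E|(n=5) = (1/5)^-2 = 25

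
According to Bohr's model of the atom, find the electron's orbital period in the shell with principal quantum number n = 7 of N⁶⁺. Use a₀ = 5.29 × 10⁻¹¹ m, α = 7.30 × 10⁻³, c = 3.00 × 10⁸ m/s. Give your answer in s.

r = n²a₀/Z = 7²·5.29 × 10⁻¹¹/7 = 3.70 × 10⁻¹⁰ m
v = Zαc/n = 7·0.00730·3.00 × 10⁸/7 = 2.19 × 10⁶ m/s
T = 2πr/v = 1.06 × 10⁻¹⁵ s

1.06 × 10⁻¹⁵ s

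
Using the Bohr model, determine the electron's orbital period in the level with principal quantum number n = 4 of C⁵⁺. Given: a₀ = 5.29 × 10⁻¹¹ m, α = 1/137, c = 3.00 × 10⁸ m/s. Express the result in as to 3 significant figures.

r = n²a₀/Z = 4²·5.29 × 10⁻¹¹/6 = 1.41 × 10⁻¹⁰ m
v = Zαc/n = 6·0.00730·3.00 × 10⁸/4 = 3.28 × 10⁶ m/s
T = 2πr/v = 2.70 × 10⁻¹⁶ s = 270 as

270 as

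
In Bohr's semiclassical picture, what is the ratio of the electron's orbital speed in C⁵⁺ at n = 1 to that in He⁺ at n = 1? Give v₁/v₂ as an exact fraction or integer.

3

v ∝ Z^1 · n^-1
v₁/v₂ = (6/2)^1 · (1/1)^-1 = 3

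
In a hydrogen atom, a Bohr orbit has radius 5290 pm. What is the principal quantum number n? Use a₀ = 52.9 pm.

r_n = n²a₀/Z ⇒ n² = rZ/a₀ = 5290 × 1 / 52.9 ≈ 100.00
n = 10

10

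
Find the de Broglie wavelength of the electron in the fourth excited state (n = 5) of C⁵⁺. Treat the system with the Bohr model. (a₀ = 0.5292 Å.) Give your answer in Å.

2.771 Å

The Bohr quantisation condition is nλ = 2πr_n.
r_n = n²a₀/Z = 2.205 Å
λ = 2πr_n/n = 2π·2.205/5 = 2.771 Å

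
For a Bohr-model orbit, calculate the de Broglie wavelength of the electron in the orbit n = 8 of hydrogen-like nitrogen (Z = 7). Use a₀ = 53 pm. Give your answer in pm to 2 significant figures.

380 pm

The Bohr quantisation condition is nλ = 2πr_n.
r_n = n²a₀/Z = 480 pm
λ = 2πr_n/n = 2π·480/8 = 380 pm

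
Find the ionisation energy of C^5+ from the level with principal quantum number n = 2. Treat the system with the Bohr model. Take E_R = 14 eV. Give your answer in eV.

130 eV

E_n = −E_R·Z²/n² = −14 × 6²/2² eV = -130 eV
Ionisation energy = −E_n = 130 eV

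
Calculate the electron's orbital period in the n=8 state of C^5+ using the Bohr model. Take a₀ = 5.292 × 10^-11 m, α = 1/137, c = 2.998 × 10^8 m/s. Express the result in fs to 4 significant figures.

2.161 fs

r = n²a₀/Z = 8²·5.292 × 10^-11/6 = 5.645 × 10^-10 m
v = Zαc/n = 6·0.007299·2.998 × 10^8/8 = 1.641 × 10^6 m/s
T = 2πr/v = 2.161 × 10^-15 s = 2.161 fs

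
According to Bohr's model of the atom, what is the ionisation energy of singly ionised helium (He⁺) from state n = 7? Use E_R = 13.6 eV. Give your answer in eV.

E_n = −E_R·Z²/n² = −13.6 × 2²/7² eV = -1.11 eV
Ionisation energy = −E_n = 1.11 eV

1.11 eV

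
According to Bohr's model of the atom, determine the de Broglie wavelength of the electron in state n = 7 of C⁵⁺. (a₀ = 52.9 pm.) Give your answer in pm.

The Bohr quantisation condition is nλ = 2πr_n.
r_n = n²a₀/Z = 432 pm
λ = 2πr_n/n = 2π·432/7 = 388 pm

388 pm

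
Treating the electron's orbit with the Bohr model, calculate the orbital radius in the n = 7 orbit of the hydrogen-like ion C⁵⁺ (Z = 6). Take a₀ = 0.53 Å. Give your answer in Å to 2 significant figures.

r_n = n²a₀/Z = 7² × 0.53 / 6
    = 49 × 0.53 / 6 = 4.3 Å

4.3 Å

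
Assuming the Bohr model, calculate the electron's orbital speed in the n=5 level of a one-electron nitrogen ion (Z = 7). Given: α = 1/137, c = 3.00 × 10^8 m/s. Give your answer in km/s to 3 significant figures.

v_n = Zαc/n = 7 × 0.00730 × 3.00 × 10^8 / 5
    = 3070 km/s

3070 km/s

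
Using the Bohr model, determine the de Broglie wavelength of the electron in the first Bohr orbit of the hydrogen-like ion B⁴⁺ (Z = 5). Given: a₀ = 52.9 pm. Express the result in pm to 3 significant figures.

66.5 pm

The Bohr quantisation condition is nλ = 2πr_n.
r_n = n²a₀/Z = 10.6 pm
λ = 2πr_n/n = 2π·10.6/1 = 66.5 pm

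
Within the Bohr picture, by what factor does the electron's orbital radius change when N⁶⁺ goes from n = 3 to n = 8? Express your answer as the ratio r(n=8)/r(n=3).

r ∝ Z^-1 · n^2; with Z fixed, r ∝ n^2.
r(n=8)/r(n=3) = (8/3)^2 = 64/9

64/9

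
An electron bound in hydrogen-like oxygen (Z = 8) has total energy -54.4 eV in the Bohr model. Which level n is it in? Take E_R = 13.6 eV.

E_n = −E_R Z²/n² ⇒ n² = E_R Z²/(−E_n) = 13.6 × 8² / 54.4 ≈ 16.00
n = 4

4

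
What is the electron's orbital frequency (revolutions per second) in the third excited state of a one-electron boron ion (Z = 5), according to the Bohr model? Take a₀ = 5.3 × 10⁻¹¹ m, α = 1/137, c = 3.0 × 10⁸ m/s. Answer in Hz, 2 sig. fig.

r = n²a₀/Z = 1.7 × 10⁻¹⁰ m, v = Zαc/n = 2.7 × 10⁶ m/s
f = v/(2πr) = 2.6 × 10¹⁵ Hz

2.6 × 10¹⁵ Hz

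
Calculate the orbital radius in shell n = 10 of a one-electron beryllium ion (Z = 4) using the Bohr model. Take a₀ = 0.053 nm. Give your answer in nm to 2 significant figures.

r_n = n²a₀/Z = 10² × 0.053 / 4
    = 100 × 0.053 / 4 = 1.3 nm

1.3 nm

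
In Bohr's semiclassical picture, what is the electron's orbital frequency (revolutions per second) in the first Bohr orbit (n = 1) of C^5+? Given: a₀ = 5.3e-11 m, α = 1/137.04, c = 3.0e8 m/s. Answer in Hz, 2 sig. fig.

2.4e17 Hz

r = n²a₀/Z = 8.8e-12 m, v = Zαc/n = 1.3e7 m/s
f = v/(2πr) = 2.4e17 Hz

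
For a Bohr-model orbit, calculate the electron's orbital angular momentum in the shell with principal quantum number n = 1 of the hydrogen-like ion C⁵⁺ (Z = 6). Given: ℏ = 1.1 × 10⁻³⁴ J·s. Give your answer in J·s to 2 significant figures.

L_n = nℏ = 1 × 1.1 × 10⁻³⁴ = 1.1 × 10⁻³⁴ J·s

1.1 × 10⁻³⁴ J·s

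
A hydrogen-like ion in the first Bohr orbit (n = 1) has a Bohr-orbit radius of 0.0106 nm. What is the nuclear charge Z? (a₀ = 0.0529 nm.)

5

r_n = n²a₀/Z ⇒ Z = n²a₀/r = 1² × 0.0529 / 0.0106 ≈ 4.99
Z = 5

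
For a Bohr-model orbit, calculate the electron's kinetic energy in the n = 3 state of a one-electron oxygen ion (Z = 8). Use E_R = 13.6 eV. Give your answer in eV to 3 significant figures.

96.7 eV

For a Coulomb orbit the virial theorem gives K = −E_n.
E_n = −E_R·Z²/n², so K = E_R·Z²/n² = 13.6 × 8²/3² = 96.7 eV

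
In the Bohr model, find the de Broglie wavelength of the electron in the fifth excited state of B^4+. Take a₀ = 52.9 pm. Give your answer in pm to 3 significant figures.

399 pm

The Bohr quantisation condition is nλ = 2πr_n.
r_n = n²a₀/Z = 381 pm
λ = 2πr_n/n = 2π·381/6 = 399 pm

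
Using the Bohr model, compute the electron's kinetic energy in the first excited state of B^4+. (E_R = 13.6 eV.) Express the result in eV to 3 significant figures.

85.0 eV

For a Coulomb orbit the virial theorem gives K = −E_n.
E_n = −E_R·Z²/n², so K = E_R·Z²/n² = 13.6 × 5²/2² = 85.0 eV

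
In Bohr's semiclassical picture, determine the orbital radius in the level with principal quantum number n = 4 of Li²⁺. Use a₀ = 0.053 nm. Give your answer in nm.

r_n = n²a₀/Z = 4² × 0.053 / 3
    = 16 × 0.053 / 3 = 0.28 nm

0.28 nm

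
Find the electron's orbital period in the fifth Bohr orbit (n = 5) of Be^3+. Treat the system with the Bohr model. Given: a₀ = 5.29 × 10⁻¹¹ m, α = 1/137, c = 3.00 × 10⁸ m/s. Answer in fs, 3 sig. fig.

1.19 fs

r = n²a₀/Z = 5²·5.29 × 10⁻¹¹/4 = 3.31 × 10⁻¹⁰ m
v = Zαc/n = 4·0.00730·3.00 × 10⁸/5 = 1.75 × 10⁶ m/s
T = 2πr/v = 1.19 × 10⁻¹⁵ s = 1.19 fs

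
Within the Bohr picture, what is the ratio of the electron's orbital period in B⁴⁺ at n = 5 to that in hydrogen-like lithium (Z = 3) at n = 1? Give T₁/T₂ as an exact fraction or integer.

45

T ∝ Z^-2 · n^3
T₁/T₂ = (5/3)^-2 · (5/1)^3 = 45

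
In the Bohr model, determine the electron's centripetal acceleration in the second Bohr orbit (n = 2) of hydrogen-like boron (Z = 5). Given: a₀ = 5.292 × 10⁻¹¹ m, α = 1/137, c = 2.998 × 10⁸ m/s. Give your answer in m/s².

r = n²a₀/Z = 4.234 × 10⁻¹¹ m, v = Zαc/n = 5.471 × 10⁶ m/s
a = v²/r = (5.471 × 10⁶)² / 4.234 × 10⁻¹¹ = 7.070 × 10²³ m/s²

7.070 × 10²³ m/s²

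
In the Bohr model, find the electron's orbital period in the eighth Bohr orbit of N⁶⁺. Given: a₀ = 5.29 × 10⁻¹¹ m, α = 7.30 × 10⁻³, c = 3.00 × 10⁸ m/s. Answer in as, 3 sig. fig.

r = n²a₀/Z = 8²·5.29 × 10⁻¹¹/7 = 4.84 × 10⁻¹⁰ m
v = Zαc/n = 7·0.00730·3.00 × 10⁸/8 = 1.92 × 10⁶ m/s
T = 2πr/v = 1.59 × 10⁻¹⁵ s = 1590 as

1590 as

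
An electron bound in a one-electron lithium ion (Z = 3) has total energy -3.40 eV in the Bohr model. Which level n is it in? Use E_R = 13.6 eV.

E_n = −E_R Z²/n² ⇒ n² = E_R Z²/(−E_n) = 13.6 × 3² / 3.40 ≈ 36.00
n = 6

6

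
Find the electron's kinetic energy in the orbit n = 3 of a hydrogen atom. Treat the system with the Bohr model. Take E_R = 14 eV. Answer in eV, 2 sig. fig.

1.6 eV

For a Coulomb orbit the virial theorem gives K = −E_n.
E_n = −E_R·Z²/n², so K = E_R·Z²/n² = 14 × 1²/3² = 1.6 eV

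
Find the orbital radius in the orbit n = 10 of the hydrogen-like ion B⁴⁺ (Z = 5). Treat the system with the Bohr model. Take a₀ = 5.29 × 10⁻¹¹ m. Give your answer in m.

r_n = n²a₀/Z = 10² × 5.29 × 10⁻¹¹ / 5
    = 100 × 5.29 × 10⁻¹¹ / 5 = 1.06 × 10⁻⁹ m

1.06 × 10⁻⁹ m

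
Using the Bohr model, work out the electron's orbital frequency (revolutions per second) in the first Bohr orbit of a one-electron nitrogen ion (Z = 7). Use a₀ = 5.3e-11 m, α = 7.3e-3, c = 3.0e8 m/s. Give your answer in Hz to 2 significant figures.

r = n²a₀/Z = 7.6e-12 m, v = Zαc/n = 1.5e7 m/s
f = v/(2πr) = 3.2e17 Hz

3.2e17 Hz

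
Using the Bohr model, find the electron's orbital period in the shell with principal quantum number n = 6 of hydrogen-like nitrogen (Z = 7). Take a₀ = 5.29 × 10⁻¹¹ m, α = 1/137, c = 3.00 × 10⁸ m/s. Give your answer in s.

6.69 × 10⁻¹⁶ s

r = n²a₀/Z = 6²·5.29 × 10⁻¹¹/7 = 2.72 × 10⁻¹⁰ m
v = Zαc/n = 7·0.00730·3.00 × 10⁸/6 = 2.55 × 10⁶ m/s
T = 2πr/v = 6.69 × 10⁻¹⁶ s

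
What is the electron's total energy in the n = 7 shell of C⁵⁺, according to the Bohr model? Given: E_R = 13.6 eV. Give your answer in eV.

E_n = −E_R·Z²/n² = −13.6 × 6²/7² = -9.99 eV

-9.99 eV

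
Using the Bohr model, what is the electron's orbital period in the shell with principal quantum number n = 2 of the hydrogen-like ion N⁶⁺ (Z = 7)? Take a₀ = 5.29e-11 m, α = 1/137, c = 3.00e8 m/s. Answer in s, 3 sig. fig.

2.48e-17 s

r = n²a₀/Z = 2²·5.29e-11/7 = 3.02e-11 m
v = Zαc/n = 7·0.00730·3.00e8/2 = 7.66e6 m/s
T = 2πr/v = 2.48e-17 s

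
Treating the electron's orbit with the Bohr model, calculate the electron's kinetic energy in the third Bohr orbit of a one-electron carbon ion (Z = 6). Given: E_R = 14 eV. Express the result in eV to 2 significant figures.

For a Coulomb orbit the virial theorem gives K = −E_n.
E_n = −E_R·Z²/n², so K = E_R·Z²/n² = 14 × 6²/3² = 56 eV

56 eV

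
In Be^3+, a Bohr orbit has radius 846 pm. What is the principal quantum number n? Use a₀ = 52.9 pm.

r_n = n²a₀/Z ⇒ n² = rZ/a₀ = 846 × 4 / 52.9 ≈ 63.97
n = 8

8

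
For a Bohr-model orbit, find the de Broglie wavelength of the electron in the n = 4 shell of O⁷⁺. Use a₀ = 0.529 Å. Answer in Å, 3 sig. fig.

The Bohr quantisation condition is nλ = 2πr_n.
r_n = n²a₀/Z = 1.06 Å
λ = 2πr_n/n = 2π·1.06/4 = 1.66 Å

1.66 Å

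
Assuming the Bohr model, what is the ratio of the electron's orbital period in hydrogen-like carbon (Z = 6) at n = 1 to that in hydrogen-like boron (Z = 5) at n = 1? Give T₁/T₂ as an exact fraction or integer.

T ∝ Z^-2 · n^3
T₁/T₂ = (6/5)^-2 · (1/1)^3 = 25/36

25/36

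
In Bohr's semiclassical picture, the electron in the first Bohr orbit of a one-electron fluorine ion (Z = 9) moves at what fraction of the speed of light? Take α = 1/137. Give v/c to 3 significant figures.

v_n = Zαc/n, so v/c = Zα/n = 9 × 0.00730 / 1 = 0.0657

0.0657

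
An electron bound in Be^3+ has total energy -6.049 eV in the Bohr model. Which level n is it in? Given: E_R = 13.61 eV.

E_n = −E_R Z²/n² ⇒ n² = E_R Z²/(−E_n) = 13.61 × 4² / 6.049 ≈ 36.00
n = 6

6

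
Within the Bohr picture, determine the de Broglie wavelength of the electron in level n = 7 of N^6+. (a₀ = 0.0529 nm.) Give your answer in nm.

The Bohr quantisation condition is nλ = 2πr_n.
r_n = n²a₀/Z = 0.370 nm
λ = 2πr_n/n = 2π·0.370/7 = 0.332 nm

0.332 nm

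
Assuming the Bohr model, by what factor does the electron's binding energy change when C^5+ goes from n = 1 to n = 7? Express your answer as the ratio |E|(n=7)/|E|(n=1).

1/49

|E| ∝ Z^2 · n^-2; with Z fixed, |E| ∝ n^-2.
|E|(n=7)/|E|(n=1) = (7/1)^-2 = 1/49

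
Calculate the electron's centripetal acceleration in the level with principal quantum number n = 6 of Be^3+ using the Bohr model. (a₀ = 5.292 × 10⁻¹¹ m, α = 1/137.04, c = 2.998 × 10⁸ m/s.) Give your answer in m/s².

4.466 × 10²¹ m/s²

r = n²a₀/Z = 4.763 × 10⁻¹⁰ m, v = Zαc/n = 1.458 × 10⁶ m/s
a = v²/r = (1.458 × 10⁶)² / 4.763 × 10⁻¹⁰ = 4.466 × 10²¹ m/s²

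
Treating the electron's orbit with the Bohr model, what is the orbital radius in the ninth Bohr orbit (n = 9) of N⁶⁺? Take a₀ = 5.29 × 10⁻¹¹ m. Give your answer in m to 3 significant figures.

6.12 × 10⁻¹⁰ m

r_n = n²a₀/Z = 9² × 5.29 × 10⁻¹¹ / 7
    = 81 × 5.29 × 10⁻¹¹ / 7 = 6.12 × 10⁻¹⁰ m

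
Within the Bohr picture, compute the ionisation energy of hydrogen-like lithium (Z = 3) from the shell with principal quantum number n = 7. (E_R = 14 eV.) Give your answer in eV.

2.6 eV

E_n = −E_R·Z²/n² = −14 × 3²/7² eV = -2.6 eV
Ionisation energy = −E_n = 2.6 eV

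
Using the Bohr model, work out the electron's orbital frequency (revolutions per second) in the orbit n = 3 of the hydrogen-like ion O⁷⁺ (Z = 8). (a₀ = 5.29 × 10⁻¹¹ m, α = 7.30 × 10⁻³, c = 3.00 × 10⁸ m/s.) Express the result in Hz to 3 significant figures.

1.56 × 10¹⁶ Hz

r = n²a₀/Z = 5.95 × 10⁻¹¹ m, v = Zαc/n = 5.84 × 10⁶ m/s
f = v/(2πr) = 1.56 × 10¹⁶ Hz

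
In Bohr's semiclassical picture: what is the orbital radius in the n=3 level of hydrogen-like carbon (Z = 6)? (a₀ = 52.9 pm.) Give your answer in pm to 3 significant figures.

r_n = n²a₀/Z = 3² × 52.9 / 6
    = 9 × 52.9 / 6 = 79.3 pm

79.3 pm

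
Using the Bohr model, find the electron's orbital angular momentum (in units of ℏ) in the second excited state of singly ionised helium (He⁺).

3

L_n = nℏ, so L/ℏ = n = 3.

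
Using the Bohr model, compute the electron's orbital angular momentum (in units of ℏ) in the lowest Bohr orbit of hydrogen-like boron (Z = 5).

1

L_n = nℏ, so L/ℏ = n = 1.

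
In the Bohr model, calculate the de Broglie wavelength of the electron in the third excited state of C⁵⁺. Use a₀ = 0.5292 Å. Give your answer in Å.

2.217 Å

The Bohr quantisation condition is nλ = 2πr_n.
r_n = n²a₀/Z = 1.411 Å
λ = 2πr_n/n = 2π·1.411/4 = 2.217 Å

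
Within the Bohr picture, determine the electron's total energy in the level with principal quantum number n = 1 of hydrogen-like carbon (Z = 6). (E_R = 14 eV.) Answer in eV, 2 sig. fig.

-500 eV

E_n = −E_R·Z²/n² = −14 × 6²/1² = -500 eV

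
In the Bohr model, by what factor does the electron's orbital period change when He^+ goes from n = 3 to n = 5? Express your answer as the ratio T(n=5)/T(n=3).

T ∝ Z^-2 · n^3; with Z fixed, T ∝ n^3.
T(n=5)/T(n=3) = (5/3)^3 = 125/27

125/27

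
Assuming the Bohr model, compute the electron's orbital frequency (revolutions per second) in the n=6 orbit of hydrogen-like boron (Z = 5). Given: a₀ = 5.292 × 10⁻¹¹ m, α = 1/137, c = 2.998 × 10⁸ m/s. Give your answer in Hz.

7.617 × 10¹⁴ Hz

r = n²a₀/Z = 3.810 × 10⁻¹⁰ m, v = Zαc/n = 1.824 × 10⁶ m/s
f = v/(2πr) = 7.617 × 10¹⁴ Hz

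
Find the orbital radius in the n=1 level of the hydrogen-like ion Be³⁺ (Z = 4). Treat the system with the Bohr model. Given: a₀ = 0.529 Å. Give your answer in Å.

r_n = n²a₀/Z = 1² × 0.529 / 4
    = 1 × 0.529 / 4 = 0.132 Å

0.132 Å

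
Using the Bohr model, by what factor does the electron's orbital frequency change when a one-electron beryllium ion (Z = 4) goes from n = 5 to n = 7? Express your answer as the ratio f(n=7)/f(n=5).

125/343

f ∝ Z^2 · n^-3; with Z fixed, f ∝ n^-3.
f(n=7)/f(n=5) = (7/5)^-3 = 125/343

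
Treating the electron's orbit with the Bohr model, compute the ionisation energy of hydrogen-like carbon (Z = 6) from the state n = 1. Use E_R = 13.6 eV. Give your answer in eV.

E_n = −E_R·Z²/n² = −13.6 × 6²/1² eV = -490 eV
Ionisation energy = −E_n = 490 eV

490 eV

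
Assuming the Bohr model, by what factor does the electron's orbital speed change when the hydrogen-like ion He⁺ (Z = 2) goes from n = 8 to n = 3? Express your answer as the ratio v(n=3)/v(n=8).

v ∝ Z^1 · n^-1; with Z fixed, v ∝ n^-1.
v(n=3)/v(n=8) = (3/8)^-1 = 8/3

8/3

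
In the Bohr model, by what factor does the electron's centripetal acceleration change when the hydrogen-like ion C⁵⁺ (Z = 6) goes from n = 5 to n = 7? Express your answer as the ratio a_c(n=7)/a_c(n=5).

a_c ∝ Z^3 · n^-4; with Z fixed, a_c ∝ n^-4.
a_c(n=7)/a_c(n=5) = (7/5)^-4 = 625/2401

625/2401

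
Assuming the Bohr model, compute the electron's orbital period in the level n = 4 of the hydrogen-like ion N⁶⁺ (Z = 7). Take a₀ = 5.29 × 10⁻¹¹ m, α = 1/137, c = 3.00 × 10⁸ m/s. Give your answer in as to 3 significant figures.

198 as

r = n²a₀/Z = 4²·5.29 × 10⁻¹¹/7 = 1.21 × 10⁻¹⁰ m
v = Zαc/n = 7·0.00730·3.00 × 10⁸/4 = 3.83 × 10⁶ m/s
T = 2πr/v = 1.98 × 10⁻¹⁶ s = 198 as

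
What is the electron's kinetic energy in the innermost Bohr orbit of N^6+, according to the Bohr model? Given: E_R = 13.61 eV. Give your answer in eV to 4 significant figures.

666.9 eV

For a Coulomb orbit the virial theorem gives K = −E_n.
E_n = −E_R·Z²/n², so K = E_R·Z²/n² = 13.61 × 7²/1² = 666.9 eV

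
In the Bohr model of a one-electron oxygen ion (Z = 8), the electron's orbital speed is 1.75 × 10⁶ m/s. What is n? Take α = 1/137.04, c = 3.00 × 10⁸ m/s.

10

v_n = Zαc/n ⇒ n = Zαc/v = 8 × 0.00730 × 3.00 × 10⁸ / 1.75 × 10⁶ ≈ 10.01
n = 10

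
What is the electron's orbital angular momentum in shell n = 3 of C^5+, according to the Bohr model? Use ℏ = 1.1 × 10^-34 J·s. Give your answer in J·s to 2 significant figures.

3.3 × 10^-34 J·s

L_n = nℏ = 3 × 1.1 × 10^-34 = 3.3 × 10^-34 J·s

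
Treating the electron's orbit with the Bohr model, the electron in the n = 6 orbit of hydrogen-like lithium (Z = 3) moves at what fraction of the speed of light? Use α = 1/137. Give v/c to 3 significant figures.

v_n = Zαc/n, so v/c = Zα/n = 3 × 0.00730 / 6 = 0.00365

0.00365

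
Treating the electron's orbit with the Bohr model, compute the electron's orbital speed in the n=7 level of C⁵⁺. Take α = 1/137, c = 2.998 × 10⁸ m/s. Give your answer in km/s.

1876 km/s

v_n = Zαc/n = 6 × 0.007299 × 2.998 × 10⁸ / 7
    = 1876 km/s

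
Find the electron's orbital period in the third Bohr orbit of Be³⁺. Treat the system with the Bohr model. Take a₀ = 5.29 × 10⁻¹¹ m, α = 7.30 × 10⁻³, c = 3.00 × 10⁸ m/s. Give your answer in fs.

0.256 fs

r = n²a₀/Z = 3²·5.29 × 10⁻¹¹/4 = 1.19 × 10⁻¹⁰ m
v = Zαc/n = 4·0.00730·3.00 × 10⁸/3 = 2.92 × 10⁶ m/s
T = 2πr/v = 2.56 × 10⁻¹⁶ s = 0.256 fs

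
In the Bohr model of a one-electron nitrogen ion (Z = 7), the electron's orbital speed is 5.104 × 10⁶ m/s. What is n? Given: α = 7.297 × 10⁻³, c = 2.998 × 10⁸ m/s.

v_n = Zαc/n ⇒ n = Zαc/v = 7 × 0.007297 × 2.998 × 10⁸ / 5.104 × 10⁶ ≈ 3.00
n = 3

3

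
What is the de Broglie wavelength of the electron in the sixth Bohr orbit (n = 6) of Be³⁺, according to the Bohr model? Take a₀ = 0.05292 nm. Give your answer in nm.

The Bohr quantisation condition is nλ = 2πr_n.
r_n = n²a₀/Z = 0.4763 nm
λ = 2πr_n/n = 2π·0.4763/6 = 0.4988 nm

0.4988 nm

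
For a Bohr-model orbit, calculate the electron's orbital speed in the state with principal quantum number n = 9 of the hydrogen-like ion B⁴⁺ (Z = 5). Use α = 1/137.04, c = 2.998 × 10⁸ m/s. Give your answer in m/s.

v_n = Zαc/n = 5 × 0.007297 × 2.998 × 10⁸ / 9
    = 1.215 × 10⁶ m/s

1.215 × 10⁶ m/s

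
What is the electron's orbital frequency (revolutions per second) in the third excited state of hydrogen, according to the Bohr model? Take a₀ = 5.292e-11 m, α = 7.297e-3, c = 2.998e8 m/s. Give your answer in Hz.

r = n²a₀/Z = 8.467e-10 m, v = Zαc/n = 5.469e5 m/s
f = v/(2πr) = 1.028e14 Hz

1.028e14 Hz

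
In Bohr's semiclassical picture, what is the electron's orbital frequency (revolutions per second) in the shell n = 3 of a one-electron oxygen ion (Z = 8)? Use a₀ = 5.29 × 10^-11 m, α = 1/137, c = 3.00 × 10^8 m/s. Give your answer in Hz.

r = n²a₀/Z = 5.95 × 10^-11 m, v = Zαc/n = 5.84 × 10^6 m/s
f = v/(2πr) = 1.56 × 10^16 Hz

1.56 × 10^16 Hz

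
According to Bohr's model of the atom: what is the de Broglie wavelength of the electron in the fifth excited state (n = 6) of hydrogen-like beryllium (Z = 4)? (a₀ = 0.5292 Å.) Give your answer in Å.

The Bohr quantisation condition is nλ = 2πr_n.
r_n = n²a₀/Z = 4.763 Å
λ = 2πr_n/n = 2π·4.763/6 = 4.988 Å

4.988 Å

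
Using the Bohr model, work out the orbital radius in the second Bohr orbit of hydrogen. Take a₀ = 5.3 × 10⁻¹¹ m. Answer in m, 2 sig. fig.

2.1 × 10⁻¹⁰ m

r_n = n²a₀/Z = 2² × 5.3 × 10⁻¹¹ / 1
    = 4 × 5.3 × 10⁻¹¹ / 1 = 2.1 × 10⁻¹⁰ m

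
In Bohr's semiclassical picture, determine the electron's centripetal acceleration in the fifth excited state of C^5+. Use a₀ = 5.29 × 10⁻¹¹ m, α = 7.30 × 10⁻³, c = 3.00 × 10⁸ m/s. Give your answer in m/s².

r = n²a₀/Z = 3.17 × 10⁻¹⁰ m, v = Zαc/n = 2.19 × 10⁶ m/s
a = v²/r = (2.19 × 10⁶)² / 3.17 × 10⁻¹⁰ = 1.51 × 10²² m/s²

1.51 × 10²² m/s²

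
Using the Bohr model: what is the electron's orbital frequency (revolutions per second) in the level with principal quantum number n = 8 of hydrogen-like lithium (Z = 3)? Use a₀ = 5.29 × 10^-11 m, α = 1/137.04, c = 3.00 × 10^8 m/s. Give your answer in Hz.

1.16 × 10^14 Hz

r = n²a₀/Z = 1.13 × 10^-9 m, v = Zαc/n = 8.21 × 10^5 m/s
f = v/(2πr) = 1.16 × 10^14 Hz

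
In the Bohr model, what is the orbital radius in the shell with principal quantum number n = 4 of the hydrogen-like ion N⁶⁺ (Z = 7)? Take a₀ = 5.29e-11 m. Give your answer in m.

r_n = n²a₀/Z = 4² × 5.29e-11 / 7
    = 16 × 5.29e-11 / 7 = 1.21e-10 m

1.21e-10 m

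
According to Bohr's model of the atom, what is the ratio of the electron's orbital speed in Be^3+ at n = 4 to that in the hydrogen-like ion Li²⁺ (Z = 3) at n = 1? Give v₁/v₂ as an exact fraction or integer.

1/3

v ∝ Z^1 · n^-1
v₁/v₂ = (4/3)^1 · (4/1)^-1 = 1/3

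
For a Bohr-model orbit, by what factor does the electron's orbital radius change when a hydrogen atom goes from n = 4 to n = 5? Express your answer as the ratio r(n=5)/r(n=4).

r ∝ Z^-1 · n^2; with Z fixed, r ∝ n^2.
r(n=5)/r(n=4) = (5/4)^2 = 25/16

25/16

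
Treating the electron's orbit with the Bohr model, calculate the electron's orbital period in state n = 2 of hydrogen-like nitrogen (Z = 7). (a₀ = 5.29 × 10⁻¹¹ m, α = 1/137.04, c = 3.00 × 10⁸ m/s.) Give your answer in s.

2.48 × 10⁻¹⁷ s

r = n²a₀/Z = 2²·5.29 × 10⁻¹¹/7 = 3.02 × 10⁻¹¹ m
v = Zαc/n = 7·0.00730·3.00 × 10⁸/2 = 7.66 × 10⁶ m/s
T = 2πr/v = 2.48 × 10⁻¹⁷ s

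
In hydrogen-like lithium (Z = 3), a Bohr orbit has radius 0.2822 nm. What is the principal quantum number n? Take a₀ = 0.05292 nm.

4

r_n = n²a₀/Z ⇒ n² = rZ/a₀ = 0.2822 × 3 / 0.05292 ≈ 16.00
n = 4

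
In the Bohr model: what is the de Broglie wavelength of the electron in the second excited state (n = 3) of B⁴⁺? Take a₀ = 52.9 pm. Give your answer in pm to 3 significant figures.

The Bohr quantisation condition is nλ = 2πr_n.
r_n = n²a₀/Z = 95.2 pm
λ = 2πr_n/n = 2π·95.2/3 = 199 pm

199 pm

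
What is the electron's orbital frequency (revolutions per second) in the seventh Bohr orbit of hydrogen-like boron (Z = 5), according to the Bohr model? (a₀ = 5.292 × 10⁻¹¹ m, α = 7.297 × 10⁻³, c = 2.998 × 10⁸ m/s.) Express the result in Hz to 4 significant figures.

r = n²a₀/Z = 5.186 × 10⁻¹⁰ m, v = Zαc/n = 1.563 × 10⁶ m/s
f = v/(2πr) = 4.795 × 10¹⁴ Hz

4.795 × 10¹⁴ Hz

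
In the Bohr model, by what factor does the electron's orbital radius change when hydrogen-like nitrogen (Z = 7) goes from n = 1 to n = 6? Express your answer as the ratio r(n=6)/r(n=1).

r ∝ Z^-1 · n^2; with Z fixed, r ∝ n^2.
r(n=6)/r(n=1) = (6/1)^2 = 36

36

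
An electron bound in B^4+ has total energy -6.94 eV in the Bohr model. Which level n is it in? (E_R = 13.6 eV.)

E_n = −E_R Z²/n² ⇒ n² = E_R Z²/(−E_n) = 13.6 × 5² / 6.94 ≈ 48.99
n = 7

7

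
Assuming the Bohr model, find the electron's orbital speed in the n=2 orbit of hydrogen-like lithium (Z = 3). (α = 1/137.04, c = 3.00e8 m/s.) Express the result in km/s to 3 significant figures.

v_n = Zαc/n = 3 × 0.00730 × 3.00e8 / 2
    = 3280 km/s

3280 km/s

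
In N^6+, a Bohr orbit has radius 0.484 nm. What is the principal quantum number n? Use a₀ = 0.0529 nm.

r_n = n²a₀/Z ⇒ n² = rZ/a₀ = 0.484 × 7 / 0.0529 ≈ 64.05
n = 8

8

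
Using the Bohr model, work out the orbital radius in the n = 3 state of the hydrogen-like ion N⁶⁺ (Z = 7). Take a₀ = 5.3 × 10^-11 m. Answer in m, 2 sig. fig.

r_n = n²a₀/Z = 3² × 5.3 × 10^-11 / 7
    = 9 × 5.3 × 10^-11 / 7 = 6.8 × 10^-11 m

6.8 × 10^-11 m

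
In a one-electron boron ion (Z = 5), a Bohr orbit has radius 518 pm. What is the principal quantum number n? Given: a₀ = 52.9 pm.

r_n = n²a₀/Z ⇒ n² = rZ/a₀ = 518 × 5 / 52.9 ≈ 48.96
n = 7

7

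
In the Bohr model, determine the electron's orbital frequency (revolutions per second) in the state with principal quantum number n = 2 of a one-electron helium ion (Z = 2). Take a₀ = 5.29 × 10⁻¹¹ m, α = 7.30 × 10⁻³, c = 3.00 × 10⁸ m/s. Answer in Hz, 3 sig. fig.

3.29 × 10¹⁵ Hz

r = n²a₀/Z = 1.06 × 10⁻¹⁰ m, v = Zαc/n = 2.19 × 10⁶ m/s
f = v/(2πr) = 3.29 × 10¹⁵ Hz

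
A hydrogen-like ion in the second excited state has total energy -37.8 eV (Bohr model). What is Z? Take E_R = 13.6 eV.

E_n = −E_R Z²/n² ⇒ Z² = −E_n n²/E_R = 37.8 × 3² / 13.6 ≈ 25.01
Z = 5

5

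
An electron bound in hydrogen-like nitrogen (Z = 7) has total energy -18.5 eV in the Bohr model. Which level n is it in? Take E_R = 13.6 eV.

E_n = −E_R Z²/n² ⇒ n² = E_R Z²/(−E_n) = 13.6 × 7² / 18.5 ≈ 36.02
n = 6

6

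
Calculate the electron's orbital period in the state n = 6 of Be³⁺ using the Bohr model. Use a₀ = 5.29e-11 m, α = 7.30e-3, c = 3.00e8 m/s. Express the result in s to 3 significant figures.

2.05e-15 s

r = n²a₀/Z = 6²·5.29e-11/4 = 4.76e-10 m
v = Zαc/n = 4·0.00730·3.00e8/6 = 1.46e6 m/s
T = 2πr/v = 2.05e-15 s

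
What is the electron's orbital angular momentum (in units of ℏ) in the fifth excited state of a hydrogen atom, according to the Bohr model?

L_n = nℏ, so L/ℏ = n = 6.

6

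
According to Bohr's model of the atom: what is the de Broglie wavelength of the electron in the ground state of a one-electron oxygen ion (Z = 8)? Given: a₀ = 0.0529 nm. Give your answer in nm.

0.0415 nm

The Bohr quantisation condition is nλ = 2πr_n.
r_n = n²a₀/Z = 0.00661 nm
λ = 2πr_n/n = 2π·0.00661/1 = 0.0415 nm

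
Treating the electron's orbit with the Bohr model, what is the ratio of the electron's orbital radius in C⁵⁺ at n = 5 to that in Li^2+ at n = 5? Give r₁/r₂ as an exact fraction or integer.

r ∝ Z^-1 · n^2
r₁/r₂ = (6/3)^-1 · (5/5)^2 = 1/2

1/2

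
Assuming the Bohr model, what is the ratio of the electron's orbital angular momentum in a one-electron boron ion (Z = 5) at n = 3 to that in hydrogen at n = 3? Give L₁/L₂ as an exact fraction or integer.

L = nℏ is independent of Z.
L₁/L₂ = n₁/n₂ = 3/3 = 1

1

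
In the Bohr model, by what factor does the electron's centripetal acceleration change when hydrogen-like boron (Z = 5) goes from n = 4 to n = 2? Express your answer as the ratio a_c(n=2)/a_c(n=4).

16

a_c ∝ Z^3 · n^-4; with Z fixed, a_c ∝ n^-4.
a_c(n=2)/a_c(n=4) = (2/4)^-4 = 16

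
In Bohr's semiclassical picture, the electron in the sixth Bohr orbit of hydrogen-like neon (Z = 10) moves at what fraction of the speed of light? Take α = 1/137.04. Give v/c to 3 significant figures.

v_n = Zαc/n, so v/c = Zα/n = 10 × 0.00730 / 6 = 0.0122

0.0122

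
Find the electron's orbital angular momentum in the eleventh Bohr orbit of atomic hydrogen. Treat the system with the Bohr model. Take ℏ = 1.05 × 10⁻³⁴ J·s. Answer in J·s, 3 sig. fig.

L_n = nℏ = 11 × 1.05 × 10⁻³⁴ = 1.16 × 10⁻³³ J·s

1.16 × 10⁻³³ J·s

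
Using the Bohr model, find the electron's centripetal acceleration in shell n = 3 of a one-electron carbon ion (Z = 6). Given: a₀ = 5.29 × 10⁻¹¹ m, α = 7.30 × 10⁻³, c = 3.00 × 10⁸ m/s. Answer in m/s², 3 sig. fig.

2.42 × 10²³ m/s²

r = n²a₀/Z = 7.94 × 10⁻¹¹ m, v = Zαc/n = 4.38 × 10⁶ m/s
a = v²/r = (4.38 × 10⁶)² / 7.94 × 10⁻¹¹ = 2.42 × 10²³ m/s²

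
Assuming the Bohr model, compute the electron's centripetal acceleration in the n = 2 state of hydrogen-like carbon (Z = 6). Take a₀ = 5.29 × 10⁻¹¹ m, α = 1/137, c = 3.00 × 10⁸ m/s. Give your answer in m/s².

r = n²a₀/Z = 3.53 × 10⁻¹¹ m, v = Zαc/n = 6.57 × 10⁶ m/s
a = v²/r = (6.57 × 10⁶)² / 3.53 × 10⁻¹¹ = 1.22 × 10²⁴ m/s²

1.22 × 10²⁴ m/s²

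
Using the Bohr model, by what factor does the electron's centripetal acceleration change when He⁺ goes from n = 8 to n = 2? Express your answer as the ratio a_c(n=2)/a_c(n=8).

256

a_c ∝ Z^3 · n^-4; with Z fixed, a_c ∝ n^-4.
a_c(n=2)/a_c(n=8) = (2/8)^-4 = 256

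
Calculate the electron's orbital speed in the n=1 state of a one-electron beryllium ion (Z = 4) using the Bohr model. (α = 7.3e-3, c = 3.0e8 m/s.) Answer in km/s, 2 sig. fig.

v_n = Zαc/n = 4 × 0.0073 × 3.0e8 / 1
    = 8800 km/s

8800 km/s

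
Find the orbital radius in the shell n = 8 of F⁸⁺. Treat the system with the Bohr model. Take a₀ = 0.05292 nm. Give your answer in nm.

0.3763 nm

r_n = n²a₀/Z = 8² × 0.05292 / 9
    = 64 × 0.05292 / 9 = 0.3763 nm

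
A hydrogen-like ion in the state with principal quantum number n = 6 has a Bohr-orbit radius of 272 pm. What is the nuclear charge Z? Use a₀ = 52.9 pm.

r_n = n²a₀/Z ⇒ Z = n²a₀/r = 6² × 52.9 / 272 ≈ 7.00
Z = 7

7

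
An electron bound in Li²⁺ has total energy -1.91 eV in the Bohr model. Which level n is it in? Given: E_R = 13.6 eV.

E_n = −E_R Z²/n² ⇒ n² = E_R Z²/(−E_n) = 13.6 × 3² / 1.91 ≈ 64.08
n = 8

8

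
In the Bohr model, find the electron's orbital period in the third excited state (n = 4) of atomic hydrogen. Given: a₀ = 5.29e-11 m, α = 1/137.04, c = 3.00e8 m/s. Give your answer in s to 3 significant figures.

9.72e-15 s

r = n²a₀/Z = 4²·5.29e-11/1 = 8.46e-10 m
v = Zαc/n = 1·0.00730·3.00e8/4 = 5.47e5 m/s
T = 2πr/v = 9.72e-15 s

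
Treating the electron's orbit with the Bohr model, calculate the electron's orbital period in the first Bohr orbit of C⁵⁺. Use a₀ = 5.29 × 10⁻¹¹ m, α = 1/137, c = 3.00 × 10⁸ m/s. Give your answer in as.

r = n²a₀/Z = 1²·5.29 × 10⁻¹¹/6 = 8.82 × 10⁻¹² m
v = Zαc/n = 6·0.00730·3.00 × 10⁸/1 = 1.31 × 10⁷ m/s
T = 2πr/v = 4.22 × 10⁻¹⁸ s = 4.22 as

4.22 as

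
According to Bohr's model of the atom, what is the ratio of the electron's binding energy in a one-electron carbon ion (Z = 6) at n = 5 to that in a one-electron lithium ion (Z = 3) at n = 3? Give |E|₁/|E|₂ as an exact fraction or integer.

36/25

|E| ∝ Z^2 · n^-2
|E|₁/|E|₂ = (6/3)^2 · (5/3)^-2 = 36/25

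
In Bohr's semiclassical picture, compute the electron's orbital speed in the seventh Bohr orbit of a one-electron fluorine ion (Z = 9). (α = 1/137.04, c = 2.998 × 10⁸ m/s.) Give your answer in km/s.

v_n = Zαc/n = 9 × 0.007297 × 2.998 × 10⁸ / 7
    = 2813 km/s

2813 km/s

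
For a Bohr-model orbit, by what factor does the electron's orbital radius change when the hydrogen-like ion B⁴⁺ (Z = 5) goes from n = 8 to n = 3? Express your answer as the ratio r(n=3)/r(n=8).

r ∝ Z^-1 · n^2; with Z fixed, r ∝ n^2.
r(n=3)/r(n=8) = (3/8)^2 = 9/64

9/64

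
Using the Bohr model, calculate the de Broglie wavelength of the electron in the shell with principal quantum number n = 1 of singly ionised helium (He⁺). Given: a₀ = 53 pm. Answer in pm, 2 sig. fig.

The Bohr quantisation condition is nλ = 2πr_n.
r_n = n²a₀/Z = 26 pm
λ = 2πr_n/n = 2π·26/1 = 170 pm

170 pm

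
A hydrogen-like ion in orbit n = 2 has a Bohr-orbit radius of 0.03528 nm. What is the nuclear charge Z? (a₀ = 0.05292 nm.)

r_n = n²a₀/Z ⇒ Z = n²a₀/r = 2² × 0.05292 / 0.03528 ≈ 6.00
Z = 6

6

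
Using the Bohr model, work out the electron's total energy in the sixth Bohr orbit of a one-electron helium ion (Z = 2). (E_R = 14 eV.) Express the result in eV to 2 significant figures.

E_n = −E_R·Z²/n² = −14 × 2²/6² = -1.6 eV

-1.6 eV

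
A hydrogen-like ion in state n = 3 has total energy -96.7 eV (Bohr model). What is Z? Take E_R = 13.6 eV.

8

E_n = −E_R Z²/n² ⇒ Z² = −E_n n²/E_R = 96.7 × 3² / 13.6 ≈ 63.99
Z = 8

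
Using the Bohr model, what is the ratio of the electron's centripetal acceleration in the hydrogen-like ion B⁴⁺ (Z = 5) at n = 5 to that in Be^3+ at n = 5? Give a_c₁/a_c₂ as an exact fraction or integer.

a_c ∝ Z^3 · n^-4
a_c₁/a_c₂ = (5/4)^3 · (5/5)^-4 = 125/64

125/64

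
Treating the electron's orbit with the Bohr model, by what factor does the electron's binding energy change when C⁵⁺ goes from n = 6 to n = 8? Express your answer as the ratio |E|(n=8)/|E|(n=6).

|E| ∝ Z^2 · n^-2; with Z fixed, |E| ∝ n^-2.
|E|(n=8)/|E|(n=6) = (8/6)^-2 = 9/16

9/16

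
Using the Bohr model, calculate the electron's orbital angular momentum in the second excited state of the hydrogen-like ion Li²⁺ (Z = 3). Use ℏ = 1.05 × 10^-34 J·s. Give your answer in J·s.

3.15 × 10^-34 J·s

L_n = nℏ = 3 × 1.05 × 10^-34 = 3.15 × 10^-34 J·s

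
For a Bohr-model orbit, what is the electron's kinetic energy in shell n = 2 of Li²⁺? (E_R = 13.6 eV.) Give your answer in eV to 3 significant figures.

30.6 eV

For a Coulomb orbit the virial theorem gives K = −E_n.
E_n = −E_R·Z²/n², so K = E_R·Z²/n² = 13.6 × 3²/2² = 30.6 eV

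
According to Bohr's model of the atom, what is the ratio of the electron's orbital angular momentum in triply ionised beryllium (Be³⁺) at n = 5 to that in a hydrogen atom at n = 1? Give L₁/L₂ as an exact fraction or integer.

L = nℏ is independent of Z.
L₁/L₂ = n₁/n₂ = 5/1 = 5

5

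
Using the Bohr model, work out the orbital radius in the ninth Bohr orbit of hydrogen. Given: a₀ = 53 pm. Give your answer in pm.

r_n = n²a₀/Z = 9² × 53 / 1
    = 81 × 53 / 1 = 4300 pm

4300 pm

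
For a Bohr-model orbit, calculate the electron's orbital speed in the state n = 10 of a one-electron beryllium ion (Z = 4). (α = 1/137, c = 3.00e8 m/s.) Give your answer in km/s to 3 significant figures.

v_n = Zαc/n = 4 × 0.00730 × 3.00e8 / 10
    = 876 km/s

876 km/s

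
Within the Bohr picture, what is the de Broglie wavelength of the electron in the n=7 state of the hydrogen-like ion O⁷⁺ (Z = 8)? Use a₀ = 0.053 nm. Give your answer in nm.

0.29 nm

The Bohr quantisation condition is nλ = 2πr_n.
r_n = n²a₀/Z = 0.32 nm
λ = 2πr_n/n = 2π·0.32/7 = 0.29 nm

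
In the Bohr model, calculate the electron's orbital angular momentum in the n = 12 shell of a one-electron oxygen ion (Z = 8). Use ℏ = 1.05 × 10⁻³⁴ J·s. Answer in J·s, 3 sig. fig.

L_n = nℏ = 12 × 1.05 × 10⁻³⁴ = 1.26 × 10⁻³³ J·s

1.26 × 10⁻³³ J·s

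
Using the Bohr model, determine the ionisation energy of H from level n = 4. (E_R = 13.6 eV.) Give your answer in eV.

E_n = −E_R·Z²/n² = −13.6 × 1²/4² eV = -0.850 eV
Ionisation energy = −E_n = 0.850 eV

0.850 eV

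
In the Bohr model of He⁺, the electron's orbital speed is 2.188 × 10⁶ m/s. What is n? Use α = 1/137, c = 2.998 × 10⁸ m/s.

2

v_n = Zαc/n ⇒ n = Zαc/v = 2 × 0.007299 × 2.998 × 10⁸ / 2.188 × 10⁶ ≈ 2.00
n = 2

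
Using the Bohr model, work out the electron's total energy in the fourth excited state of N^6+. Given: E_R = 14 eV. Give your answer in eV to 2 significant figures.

E_n = −E_R·Z²/n² = −14 × 7²/5² = -27 eV

-27 eV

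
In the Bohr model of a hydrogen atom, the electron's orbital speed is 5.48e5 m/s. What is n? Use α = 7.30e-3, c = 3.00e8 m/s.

v_n = Zαc/n ⇒ n = Zαc/v = 1 × 0.00730 × 3.00e8 / 5.48e5 ≈ 4.00
n = 4

4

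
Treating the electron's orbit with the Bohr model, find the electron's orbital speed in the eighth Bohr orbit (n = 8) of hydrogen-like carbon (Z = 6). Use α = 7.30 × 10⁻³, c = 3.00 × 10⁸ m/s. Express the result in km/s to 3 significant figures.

1640 km/s

v_n = Zαc/n = 6 × 0.00730 × 3.00 × 10⁸ / 8
    = 1640 km/s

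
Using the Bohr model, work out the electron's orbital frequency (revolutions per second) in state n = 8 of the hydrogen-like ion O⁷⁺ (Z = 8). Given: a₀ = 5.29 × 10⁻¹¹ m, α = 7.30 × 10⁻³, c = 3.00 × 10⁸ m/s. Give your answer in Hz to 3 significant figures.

r = n²a₀/Z = 4.23 × 10⁻¹⁰ m, v = Zαc/n = 2.19 × 10⁶ m/s
f = v/(2πr) = 8.24 × 10¹⁴ Hz

8.24 × 10¹⁴ Hz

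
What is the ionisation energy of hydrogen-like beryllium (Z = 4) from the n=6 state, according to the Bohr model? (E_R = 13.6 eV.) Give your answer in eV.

6.04 eV

E_n = −E_R·Z²/n² = −13.6 × 4²/6² eV = -6.04 eV
Ionisation energy = −E_n = 6.04 eV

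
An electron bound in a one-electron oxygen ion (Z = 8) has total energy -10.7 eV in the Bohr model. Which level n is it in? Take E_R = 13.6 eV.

E_n = −E_R Z²/n² ⇒ n² = E_R Z²/(−E_n) = 13.6 × 8² / 10.7 ≈ 81.35
n = 9

9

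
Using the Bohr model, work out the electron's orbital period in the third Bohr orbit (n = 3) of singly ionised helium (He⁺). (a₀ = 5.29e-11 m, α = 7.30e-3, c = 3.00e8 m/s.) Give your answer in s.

1.02e-15 s

r = n²a₀/Z = 3²·5.29e-11/2 = 2.38e-10 m
v = Zαc/n = 2·0.00730·3.00e8/3 = 1.46e6 m/s
T = 2πr/v = 1.02e-15 s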